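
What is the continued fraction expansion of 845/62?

Run the Euclidean algorithm on 845 and 62; the successive quotients are the partial quotients a_0, a_1, ... (each step inverts the fractional part left over by the previous one):
  845 = 13*62 + 39, so a_0 = 13.
  62 = 1*39 + 23, so a_1 = 1.
  39 = 1*23 + 16, so a_2 = 1.
  23 = 1*16 + 7, so a_3 = 1.
  16 = 2*7 + 2, so a_4 = 2.
  7 = 3*2 + 1, so a_5 = 3.
  2 = 2*1 + 0, so a_6 = 2.
The remainder reaches 0 after 7 divisions, so the expansion has 7 partial quotients, read off in order.

[13; 1, 1, 1, 2, 3, 2]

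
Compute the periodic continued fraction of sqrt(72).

Write x_i = (sqrt(72) + m_i)/d_i with (m_0, d_0) = (0, 1). a_0 = floor(sqrt(72)) = 8, since 8^2 = 64 <= 72 < 81 = 9^2.
Iterate m_{i+1} = d_i*a_i - m_i, d_{i+1} = (72 - m_{i+1}^2)/d_i, a_{i+1} = floor((a_0 + m_{i+1})/d_{i+1}):
  m_1 = 1*8 - 0 = 8, d_1 = (72 - 8^2)/1 = 8/1 = 8, a_1 = floor((8 + 8)/8) = 2.
  m_2 = 8*2 - 8 = 8, d_2 = (72 - 8^2)/8 = 8/8 = 1, a_2 = floor((8 + 8)/1) = 16.
  m_3 = 1*16 - 8 = 8, d_3 = (72 - 8^2)/1 = 8/1 = 8: (m_3, d_3) = (m_1, d_1) = (8, 8), so from here the quotients repeat a_1, a_2; the period length is 2.
Hence the expansion of sqrt(72) is a_0 = 8 followed by the repeating block 2, 16 (period 2).

[8; (2, 16)]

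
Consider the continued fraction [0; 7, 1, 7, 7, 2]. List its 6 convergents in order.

Using the convergent recurrence p_i = a_i*p_{i-1} + p_{i-2}, q_i = a_i*q_{i-1} + q_{i-2} with p_{-2}=0, p_{-1}=1, q_{-2}=1, q_{-1}=0:
  i=0: a_0=0, p_0 = 0*1 + 0 = 0, q_0 = 0*0 + 1 = 1.
  i=1: a_1=7, p_1 = 7*0 + 1 = 1, q_1 = 7*1 + 0 = 7.
  i=2: a_2=1, p_2 = 1*1 + 0 = 1, q_2 = 1*7 + 1 = 8.
  i=3: a_3=7, p_3 = 7*1 + 1 = 8, q_3 = 7*8 + 7 = 63.
  i=4: a_4=7, p_4 = 7*8 + 1 = 57, q_4 = 7*63 + 8 = 449.
  i=5: a_5=2, p_5 = 2*57 + 8 = 122, q_5 = 2*449 + 63 = 961.

0/1, 1/7, 1/8, 8/63, 57/449, 122/961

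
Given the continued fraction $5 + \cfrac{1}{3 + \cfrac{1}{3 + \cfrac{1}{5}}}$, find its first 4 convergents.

5/1, 16/3, 53/10, 281/53

Using the convergent recurrence p_i = a_i*p_{i-1} + p_{i-2}, q_i = a_i*q_{i-1} + q_{i-2} with p_{-2}=0, p_{-1}=1, q_{-2}=1, q_{-1}=0:
  i=0: a_0=5, p_0 = 5*1 + 0 = 5, q_0 = 5*0 + 1 = 1.
  i=1: a_1=3, p_1 = 3*5 + 1 = 16, q_1 = 3*1 + 0 = 3.
  i=2: a_2=3, p_2 = 3*16 + 5 = 53, q_2 = 3*3 + 1 = 10.
  i=3: a_3=5, p_3 = 5*53 + 16 = 281, q_3 = 5*10 + 3 = 53.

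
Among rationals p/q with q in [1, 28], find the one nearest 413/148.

53/19

Expand x = 413/148 as a continued fraction with the Euclidean algorithm:
  413 = 2*148 + 117, so a_0 = 2.
  148 = 1*117 + 31, so a_1 = 1.
  117 = 3*31 + 24, so a_2 = 3.
  31 = 1*24 + 7, so a_3 = 1.
  24 = 3*7 + 3, so a_4 = 3.
  7 = 2*3 + 1, so a_5 = 2.
  3 = 3*1 + 0, so a_6 = 3.
so x = [2; 1, 3, 1, 3, 2, 3].
Convergents (p_i = a_i*p_{i-1} + p_{i-2}, q_i = a_i*q_{i-1} + q_{i-2} with p_{-2}=0, p_{-1}=1, q_{-2}=1, q_{-1}=0), until the denominator exceeds 28:
  i=0: a_0=2, p_0 = 2*1 + 0 = 2, q_0 = 2*0 + 1 = 1.
  i=1: a_1=1, p_1 = 1*2 + 1 = 3, q_1 = 1*1 + 0 = 1.
  i=2: a_2=3, p_2 = 3*3 + 2 = 11, q_2 = 3*1 + 1 = 4.
  i=3: a_3=1, p_3 = 1*11 + 3 = 14, q_3 = 1*4 + 1 = 5.
  i=4: a_4=3, p_4 = 3*14 + 11 = 53, q_4 = 3*5 + 4 = 19.
  i=5: a_5=2, p_5 = 2*53 + 14 = 120, q_5 = 2*19 + 5 = 43.
q_5 = 43 > 28, so the last convergent with denominator <= 28 is p_4/q_4 = 53/19.
The closest fraction with denominator <= 28 is either p_4/q_4 or the intermediate fraction (k*p_4 + p_3)/(k*q_4 + q_3) with the largest k >= 1 whose denominator stays <= 28; these approach x as k grows, and every other convergent or intermediate fraction in range is farther away.
Largest k: floor((28 - q_3)/q_4) = floor((28 - 5)/19) = 1.
That gives (1*53 + 14)/(1*19 + 5) = 67/24.
Compare the errors: |x - 53/19| = |413*19 - 53*148|/(148*19) = 3/2812, and |x - 67/24| = |413*24 - 67*148|/(148*24) = 4/3552.
Cross-multiplying, 3*3552 = 10656 < 11248 = 4*2812, so 3/2812 is smaller: the convergent 53/19 is closer to x than 67/24.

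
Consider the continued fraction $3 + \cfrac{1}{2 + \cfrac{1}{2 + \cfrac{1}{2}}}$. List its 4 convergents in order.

Using the convergent recurrence p_i = a_i*p_{i-1} + p_{i-2}, q_i = a_i*q_{i-1} + q_{i-2} with p_{-2}=0, p_{-1}=1, q_{-2}=1, q_{-1}=0:
  i=0: a_0=3, p_0 = 3*1 + 0 = 3, q_0 = 3*0 + 1 = 1.
  i=1: a_1=2, p_1 = 2*3 + 1 = 7, q_1 = 2*1 + 0 = 2.
  i=2: a_2=2, p_2 = 2*7 + 3 = 17, q_2 = 2*2 + 1 = 5.
  i=3: a_3=2, p_3 = 2*17 + 7 = 41, q_3 = 2*5 + 2 = 12.

3/1, 7/2, 17/5, 41/12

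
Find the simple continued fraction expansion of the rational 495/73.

[6; 1, 3, 1, 1, 3, 2]

Run the Euclidean algorithm on 495 and 73; the successive quotients are the partial quotients a_0, a_1, ... (each step inverts the fractional part left over by the previous one):
  495 = 6*73 + 57, so a_0 = 6.
  73 = 1*57 + 16, so a_1 = 1.
  57 = 3*16 + 9, so a_2 = 3.
  16 = 1*9 + 7, so a_3 = 1.
  9 = 1*7 + 2, so a_4 = 1.
  7 = 3*2 + 1, so a_5 = 3.
  2 = 2*1 + 0, so a_6 = 2.
The remainder reaches 0 after 7 divisions, so the expansion has 7 partial quotients, read off in order.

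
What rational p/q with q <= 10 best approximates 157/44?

Expand x = 157/44 as a continued fraction with the Euclidean algorithm:
  157 = 3*44 + 25, so a_0 = 3.
  44 = 1*25 + 19, so a_1 = 1.
  25 = 1*19 + 6, so a_2 = 1.
  19 = 3*6 + 1, so a_3 = 3.
  6 = 6*1 + 0, so a_4 = 6.
so x = [3; 1, 1, 3, 6].
Convergents (p_i = a_i*p_{i-1} + p_{i-2}, q_i = a_i*q_{i-1} + q_{i-2} with p_{-2}=0, p_{-1}=1, q_{-2}=1, q_{-1}=0), until the denominator exceeds 10:
  i=0: a_0=3, p_0 = 3*1 + 0 = 3, q_0 = 3*0 + 1 = 1.
  i=1: a_1=1, p_1 = 1*3 + 1 = 4, q_1 = 1*1 + 0 = 1.
  i=2: a_2=1, p_2 = 1*4 + 3 = 7, q_2 = 1*1 + 1 = 2.
  i=3: a_3=3, p_3 = 3*7 + 4 = 25, q_3 = 3*2 + 1 = 7.
  i=4: a_4=6, p_4 = 6*25 + 7 = 157, q_4 = 6*7 + 2 = 44.
q_4 = 44 > 10, so the last convergent with denominator <= 10 is p_3/q_3 = 25/7.
The closest fraction with denominator <= 10 is either p_3/q_3 or the intermediate fraction (k*p_3 + p_2)/(k*q_3 + q_2) with the largest k >= 1 whose denominator stays <= 10; these approach x as k grows, and every other convergent or intermediate fraction in range is farther away.
Largest k: floor((10 - q_2)/q_3) = floor((10 - 2)/7) = 1.
That gives (1*25 + 7)/(1*7 + 2) = 32/9.
Compare the errors: |x - 25/7| = |157*7 - 25*44|/(44*7) = 1/308, and |x - 32/9| = |157*9 - 32*44|/(44*9) = 5/396.
Cross-multiplying, 1*396 = 396 < 1540 = 5*308, so 1/308 is smaller: the convergent 25/7 is closer to x than 32/9.

25/7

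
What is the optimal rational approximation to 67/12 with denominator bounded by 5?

28/5

Expand x = 67/12 as a continued fraction with the Euclidean algorithm:
  67 = 5*12 + 7, so a_0 = 5.
  12 = 1*7 + 5, so a_1 = 1.
  7 = 1*5 + 2, so a_2 = 1.
  5 = 2*2 + 1, so a_3 = 2.
  2 = 2*1 + 0, so a_4 = 2.
so x = [5; 1, 1, 2, 2].
Convergents (p_i = a_i*p_{i-1} + p_{i-2}, q_i = a_i*q_{i-1} + q_{i-2} with p_{-2}=0, p_{-1}=1, q_{-2}=1, q_{-1}=0), until the denominator exceeds 5:
  i=0: a_0=5, p_0 = 5*1 + 0 = 5, q_0 = 5*0 + 1 = 1.
  i=1: a_1=1, p_1 = 1*5 + 1 = 6, q_1 = 1*1 + 0 = 1.
  i=2: a_2=1, p_2 = 1*6 + 5 = 11, q_2 = 1*1 + 1 = 2.
  i=3: a_3=2, p_3 = 2*11 + 6 = 28, q_3 = 2*2 + 1 = 5.
  i=4: a_4=2, p_4 = 2*28 + 11 = 67, q_4 = 2*5 + 2 = 12.
q_4 = 12 > 5, so the last convergent with denominator <= 5 is p_3/q_3 = 28/5.
The closest fraction with denominator <= 5 is either p_3/q_3 or the intermediate fraction (k*p_3 + p_2)/(k*q_3 + q_2) with the largest k >= 1 whose denominator stays <= 5; these approach x as k grows, and every other convergent or intermediate fraction in range is farther away.
Largest k: floor((5 - q_2)/q_3) = floor((5 - 2)/5) = 0.
Since k = 0, no intermediate fraction beyond p_3/q_3 has denominator <= 5, so the convergent 28/5 is the closest (its error is |67*5 - 28*12|/(12*5) = 1/60).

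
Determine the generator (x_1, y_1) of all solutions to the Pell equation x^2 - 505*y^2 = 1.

First expand sqrt(505) as a continued fraction. With x_i = (sqrt(505) + m_i)/d_i and (m_0, d_0) = (0, 1): a_0 = floor(sqrt(505)) = 22, since 22^2 = 484 <= 505 < 529 = 23^2.
Iterate m_{i+1} = d_i*a_i - m_i, d_{i+1} = (505 - m_{i+1}^2)/d_i, a_{i+1} = floor((a_0 + m_{i+1})/d_{i+1}):
  m_1 = 1*22 - 0 = 22, d_1 = (505 - 22^2)/1 = 21/1 = 21, a_1 = floor((22 + 22)/21) = 2.
  m_2 = 21*2 - 22 = 20, d_2 = (505 - 20^2)/21 = 105/21 = 5, a_2 = floor((22 + 20)/5) = 8.
  m_3 = 5*8 - 20 = 20, d_3 = (505 - 20^2)/5 = 105/5 = 21, a_3 = floor((22 + 20)/21) = 2.
  m_4 = 21*2 - 20 = 22, d_4 = (505 - 22^2)/21 = 21/21 = 1, a_4 = floor((22 + 22)/1) = 44.
  m_5 = 1*44 - 22 = 22, d_5 = (505 - 22^2)/1 = 21/1 = 21: (m_5, d_5) = (m_1, d_1) = (22, 21), so from here the quotients repeat a_1, ..., a_4; the period length is 4.
So sqrt(505) = [22; (2, 8, 2, 44)] with period length k = 4.
k is even, so the fundamental solution of x^2 - 505y^2 = 1 is (p_{k-1}, q_{k-1}) = (p_3, q_3); compute convergents through index 3.
Convergents (p_i = a_i*p_{i-1} + p_{i-2}, q_i = a_i*q_{i-1} + q_{i-2} with p_{-2}=0, p_{-1}=1, q_{-2}=1, q_{-1}=0):
  i=0: a_0=22, p_0 = 22*1 + 0 = 22, q_0 = 22*0 + 1 = 1.
  i=1: a_1=2, p_1 = 2*22 + 1 = 45, q_1 = 2*1 + 0 = 2.
  i=2: a_2=8, p_2 = 8*45 + 22 = 382, q_2 = 8*2 + 1 = 17.
  i=3: a_3=2, p_3 = 2*382 + 45 = 809, q_3 = 2*17 + 2 = 36.
Check: 809^2 - 505*36^2 = 654481 - 654480 = 1, so (x, y) = (809, 36) solves the equation, and by the theorem it is the least positive solution.

(x, y) = (809, 36)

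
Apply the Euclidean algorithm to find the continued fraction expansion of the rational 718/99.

Run the Euclidean algorithm on 718 and 99; the successive quotients are the partial quotients a_0, a_1, ... (each step inverts the fractional part left over by the previous one):
  718 = 7*99 + 25, so a_0 = 7.
  99 = 3*25 + 24, so a_1 = 3.
  25 = 1*24 + 1, so a_2 = 1.
  24 = 24*1 + 0, so a_3 = 24.
The remainder reaches 0 after 4 divisions, so the expansion has 4 partial quotients, read off in order.

[7; 3, 1, 24]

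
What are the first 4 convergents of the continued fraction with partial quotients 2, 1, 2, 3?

2/1, 3/1, 8/3, 27/10

Using the convergent recurrence p_i = a_i*p_{i-1} + p_{i-2}, q_i = a_i*q_{i-1} + q_{i-2} with p_{-2}=0, p_{-1}=1, q_{-2}=1, q_{-1}=0:
  i=0: a_0=2, p_0 = 2*1 + 0 = 2, q_0 = 2*0 + 1 = 1.
  i=1: a_1=1, p_1 = 1*2 + 1 = 3, q_1 = 1*1 + 0 = 1.
  i=2: a_2=2, p_2 = 2*3 + 2 = 8, q_2 = 2*1 + 1 = 3.
  i=3: a_3=3, p_3 = 3*8 + 3 = 27, q_3 = 3*3 + 1 = 10.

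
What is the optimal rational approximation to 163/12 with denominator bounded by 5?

Expand x = 163/12 as a continued fraction with the Euclidean algorithm:
  163 = 13*12 + 7, so a_0 = 13.
  12 = 1*7 + 5, so a_1 = 1.
  7 = 1*5 + 2, so a_2 = 1.
  5 = 2*2 + 1, so a_3 = 2.
  2 = 2*1 + 0, so a_4 = 2.
so x = [13; 1, 1, 2, 2].
Convergents (p_i = a_i*p_{i-1} + p_{i-2}, q_i = a_i*q_{i-1} + q_{i-2} with p_{-2}=0, p_{-1}=1, q_{-2}=1, q_{-1}=0), until the denominator exceeds 5:
  i=0: a_0=13, p_0 = 13*1 + 0 = 13, q_0 = 13*0 + 1 = 1.
  i=1: a_1=1, p_1 = 1*13 + 1 = 14, q_1 = 1*1 + 0 = 1.
  i=2: a_2=1, p_2 = 1*14 + 13 = 27, q_2 = 1*1 + 1 = 2.
  i=3: a_3=2, p_3 = 2*27 + 14 = 68, q_3 = 2*2 + 1 = 5.
  i=4: a_4=2, p_4 = 2*68 + 27 = 163, q_4 = 2*5 + 2 = 12.
q_4 = 12 > 5, so the last convergent with denominator <= 5 is p_3/q_3 = 68/5.
The closest fraction with denominator <= 5 is either p_3/q_3 or the intermediate fraction (k*p_3 + p_2)/(k*q_3 + q_2) with the largest k >= 1 whose denominator stays <= 5; these approach x as k grows, and every other convergent or intermediate fraction in range is farther away.
Largest k: floor((5 - q_2)/q_3) = floor((5 - 2)/5) = 0.
Since k = 0, no intermediate fraction beyond p_3/q_3 has denominator <= 5, so the convergent 68/5 is the closest (its error is |163*5 - 68*12|/(12*5) = 1/60).

68/5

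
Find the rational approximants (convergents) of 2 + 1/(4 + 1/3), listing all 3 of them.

2/1, 9/4, 29/13

Using the convergent recurrence p_i = a_i*p_{i-1} + p_{i-2}, q_i = a_i*q_{i-1} + q_{i-2} with p_{-2}=0, p_{-1}=1, q_{-2}=1, q_{-1}=0:
  i=0: a_0=2, p_0 = 2*1 + 0 = 2, q_0 = 2*0 + 1 = 1.
  i=1: a_1=4, p_1 = 4*2 + 1 = 9, q_1 = 4*1 + 0 = 4.
  i=2: a_2=3, p_2 = 3*9 + 2 = 29, q_2 = 3*4 + 1 = 13.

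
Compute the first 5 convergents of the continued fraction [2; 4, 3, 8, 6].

Using the convergent recurrence p_i = a_i*p_{i-1} + p_{i-2}, q_i = a_i*q_{i-1} + q_{i-2} with p_{-2}=0, p_{-1}=1, q_{-2}=1, q_{-1}=0:
  i=0: a_0=2, p_0 = 2*1 + 0 = 2, q_0 = 2*0 + 1 = 1.
  i=1: a_1=4, p_1 = 4*2 + 1 = 9, q_1 = 4*1 + 0 = 4.
  i=2: a_2=3, p_2 = 3*9 + 2 = 29, q_2 = 3*4 + 1 = 13.
  i=3: a_3=8, p_3 = 8*29 + 9 = 241, q_3 = 8*13 + 4 = 108.
  i=4: a_4=6, p_4 = 6*241 + 29 = 1475, q_4 = 6*108 + 13 = 661.

2/1, 9/4, 29/13, 241/108, 1475/661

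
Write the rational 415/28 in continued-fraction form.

Run the Euclidean algorithm on 415 and 28; the successive quotients are the partial quotients a_0, a_1, ... (each step inverts the fractional part left over by the previous one):
  415 = 14*28 + 23, so a_0 = 14.
  28 = 1*23 + 5, so a_1 = 1.
  23 = 4*5 + 3, so a_2 = 4.
  5 = 1*3 + 2, so a_3 = 1.
  3 = 1*2 + 1, so a_4 = 1.
  2 = 2*1 + 0, so a_5 = 2.
The remainder reaches 0 after 6 divisions, so the expansion has 6 partial quotients, read off in order.

[14; 1, 4, 1, 1, 2]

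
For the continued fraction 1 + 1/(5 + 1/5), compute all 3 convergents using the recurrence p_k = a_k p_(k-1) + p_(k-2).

1/1, 6/5, 31/26

Using the convergent recurrence p_i = a_i*p_{i-1} + p_{i-2}, q_i = a_i*q_{i-1} + q_{i-2} with p_{-2}=0, p_{-1}=1, q_{-2}=1, q_{-1}=0:
  i=0: a_0=1, p_0 = 1*1 + 0 = 1, q_0 = 1*0 + 1 = 1.
  i=1: a_1=5, p_1 = 5*1 + 1 = 6, q_1 = 5*1 + 0 = 5.
  i=2: a_2=5, p_2 = 5*6 + 1 = 31, q_2 = 5*5 + 1 = 26.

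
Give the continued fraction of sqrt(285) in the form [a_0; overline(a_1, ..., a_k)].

[16; overline(1, 7, 2, 7, 1, 32)]

Write x_i = (sqrt(285) + m_i)/d_i with (m_0, d_0) = (0, 1). a_0 = floor(sqrt(285)) = 16, since 16^2 = 256 <= 285 < 289 = 17^2.
Iterate m_{i+1} = d_i*a_i - m_i, d_{i+1} = (285 - m_{i+1}^2)/d_i, a_{i+1} = floor((a_0 + m_{i+1})/d_{i+1}):
  m_1 = 1*16 - 0 = 16, d_1 = (285 - 16^2)/1 = 29/1 = 29, a_1 = floor((16 + 16)/29) = 1.
  m_2 = 29*1 - 16 = 13, d_2 = (285 - 13^2)/29 = 116/29 = 4, a_2 = floor((16 + 13)/4) = 7.
  m_3 = 4*7 - 13 = 15, d_3 = (285 - 15^2)/4 = 60/4 = 15, a_3 = floor((16 + 15)/15) = 2.
  m_4 = 15*2 - 15 = 15, d_4 = (285 - 15^2)/15 = 60/15 = 4, a_4 = floor((16 + 15)/4) = 7.
  m_5 = 4*7 - 15 = 13, d_5 = (285 - 13^2)/4 = 116/4 = 29, a_5 = floor((16 + 13)/29) = 1.
  m_6 = 29*1 - 13 = 16, d_6 = (285 - 16^2)/29 = 29/29 = 1, a_6 = floor((16 + 16)/1) = 32.
  m_7 = 1*32 - 16 = 16, d_7 = (285 - 16^2)/1 = 29/1 = 29: (m_7, d_7) = (m_1, d_1) = (16, 29), so from here the quotients repeat a_1, ..., a_6; the period length is 6.
Hence the expansion of sqrt(285) is a_0 = 16 followed by the repeating block 1, 7, 2, 7, 1, 32 (period 6).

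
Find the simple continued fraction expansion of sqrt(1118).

[33; (2, 3, 2, 3, 2, 66)]

Write x_i = (sqrt(1118) + m_i)/d_i with (m_0, d_0) = (0, 1). a_0 = floor(sqrt(1118)) = 33, since 33^2 = 1089 <= 1118 < 1156 = 34^2.
Iterate m_{i+1} = d_i*a_i - m_i, d_{i+1} = (1118 - m_{i+1}^2)/d_i, a_{i+1} = floor((a_0 + m_{i+1})/d_{i+1}):
  m_1 = 1*33 - 0 = 33, d_1 = (1118 - 33^2)/1 = 29/1 = 29, a_1 = floor((33 + 33)/29) = 2.
  m_2 = 29*2 - 33 = 25, d_2 = (1118 - 25^2)/29 = 493/29 = 17, a_2 = floor((33 + 25)/17) = 3.
  m_3 = 17*3 - 25 = 26, d_3 = (1118 - 26^2)/17 = 442/17 = 26, a_3 = floor((33 + 26)/26) = 2.
  m_4 = 26*2 - 26 = 26, d_4 = (1118 - 26^2)/26 = 442/26 = 17, a_4 = floor((33 + 26)/17) = 3.
  m_5 = 17*3 - 26 = 25, d_5 = (1118 - 25^2)/17 = 493/17 = 29, a_5 = floor((33 + 25)/29) = 2.
  m_6 = 29*2 - 25 = 33, d_6 = (1118 - 33^2)/29 = 29/29 = 1, a_6 = floor((33 + 33)/1) = 66.
  m_7 = 1*66 - 33 = 33, d_7 = (1118 - 33^2)/1 = 29/1 = 29: (m_7, d_7) = (m_1, d_1) = (33, 29), so from here the quotients repeat a_1, ..., a_6; the period length is 6.
Hence the expansion of sqrt(1118) is a_0 = 33 followed by the repeating block 2, 3, 2, 3, 2, 66 (period 6).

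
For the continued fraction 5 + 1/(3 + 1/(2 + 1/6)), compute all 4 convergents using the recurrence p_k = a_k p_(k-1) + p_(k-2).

5/1, 16/3, 37/7, 238/45

Using the convergent recurrence p_i = a_i*p_{i-1} + p_{i-2}, q_i = a_i*q_{i-1} + q_{i-2} with p_{-2}=0, p_{-1}=1, q_{-2}=1, q_{-1}=0:
  i=0: a_0=5, p_0 = 5*1 + 0 = 5, q_0 = 5*0 + 1 = 1.
  i=1: a_1=3, p_1 = 3*5 + 1 = 16, q_1 = 3*1 + 0 = 3.
  i=2: a_2=2, p_2 = 2*16 + 5 = 37, q_2 = 2*3 + 1 = 7.
  i=3: a_3=6, p_3 = 6*37 + 16 = 238, q_3 = 6*7 + 3 = 45.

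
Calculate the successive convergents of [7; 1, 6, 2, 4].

7/1, 8/1, 55/7, 118/15, 527/67

Using the convergent recurrence p_i = a_i*p_{i-1} + p_{i-2}, q_i = a_i*q_{i-1} + q_{i-2} with p_{-2}=0, p_{-1}=1, q_{-2}=1, q_{-1}=0:
  i=0: a_0=7, p_0 = 7*1 + 0 = 7, q_0 = 7*0 + 1 = 1.
  i=1: a_1=1, p_1 = 1*7 + 1 = 8, q_1 = 1*1 + 0 = 1.
  i=2: a_2=6, p_2 = 6*8 + 7 = 55, q_2 = 6*1 + 1 = 7.
  i=3: a_3=2, p_3 = 2*55 + 8 = 118, q_3 = 2*7 + 1 = 15.
  i=4: a_4=4, p_4 = 4*118 + 55 = 527, q_4 = 4*15 + 7 = 67.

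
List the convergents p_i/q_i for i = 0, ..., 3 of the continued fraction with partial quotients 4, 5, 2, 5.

Using the convergent recurrence p_i = a_i*p_{i-1} + p_{i-2}, q_i = a_i*q_{i-1} + q_{i-2} with p_{-2}=0, p_{-1}=1, q_{-2}=1, q_{-1}=0:
  i=0: a_0=4, p_0 = 4*1 + 0 = 4, q_0 = 4*0 + 1 = 1.
  i=1: a_1=5, p_1 = 5*4 + 1 = 21, q_1 = 5*1 + 0 = 5.
  i=2: a_2=2, p_2 = 2*21 + 4 = 46, q_2 = 2*5 + 1 = 11.
  i=3: a_3=5, p_3 = 5*46 + 21 = 251, q_3 = 5*11 + 5 = 60.

4/1, 21/5, 46/11, 251/60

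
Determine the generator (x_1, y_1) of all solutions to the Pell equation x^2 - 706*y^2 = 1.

First expand sqrt(706) as a continued fraction. With x_i = (sqrt(706) + m_i)/d_i and (m_0, d_0) = (0, 1): a_0 = floor(sqrt(706)) = 26, since 26^2 = 676 <= 706 < 729 = 27^2.
Iterate m_{i+1} = d_i*a_i - m_i, d_{i+1} = (706 - m_{i+1}^2)/d_i, a_{i+1} = floor((a_0 + m_{i+1})/d_{i+1}):
  m_1 = 1*26 - 0 = 26, d_1 = (706 - 26^2)/1 = 30/1 = 30, a_1 = floor((26 + 26)/30) = 1.
  m_2 = 30*1 - 26 = 4, d_2 = (706 - 4^2)/30 = 690/30 = 23, a_2 = floor((26 + 4)/23) = 1.
  m_3 = 23*1 - 4 = 19, d_3 = (706 - 19^2)/23 = 345/23 = 15, a_3 = floor((26 + 19)/15) = 3.
  m_4 = 15*3 - 19 = 26, d_4 = (706 - 26^2)/15 = 30/15 = 2, a_4 = floor((26 + 26)/2) = 26.
  m_5 = 2*26 - 26 = 26, d_5 = (706 - 26^2)/2 = 30/2 = 15, a_5 = floor((26 + 26)/15) = 3.
  m_6 = 15*3 - 26 = 19, d_6 = (706 - 19^2)/15 = 345/15 = 23, a_6 = floor((26 + 19)/23) = 1.
  m_7 = 23*1 - 19 = 4, d_7 = (706 - 4^2)/23 = 690/23 = 30, a_7 = floor((26 + 4)/30) = 1.
  m_8 = 30*1 - 4 = 26, d_8 = (706 - 26^2)/30 = 30/30 = 1, a_8 = floor((26 + 26)/1) = 52.
  m_9 = 1*52 - 26 = 26, d_9 = (706 - 26^2)/1 = 30/1 = 30: (m_9, d_9) = (m_1, d_1) = (26, 30), so from here the quotients repeat a_1, ..., a_8; the period length is 8.
So sqrt(706) = [26; (1, 1, 3, 26, 3, 1, 1, 52)] with period length k = 8.
k is even, so the fundamental solution of x^2 - 706y^2 = 1 is (p_{k-1}, q_{k-1}) = (p_7, q_7); compute convergents through index 7.
Convergents (p_i = a_i*p_{i-1} + p_{i-2}, q_i = a_i*q_{i-1} + q_{i-2} with p_{-2}=0, p_{-1}=1, q_{-2}=1, q_{-1}=0):
  i=0: a_0=26, p_0 = 26*1 + 0 = 26, q_0 = 26*0 + 1 = 1.
  i=1: a_1=1, p_1 = 1*26 + 1 = 27, q_1 = 1*1 + 0 = 1.
  i=2: a_2=1, p_2 = 1*27 + 26 = 53, q_2 = 1*1 + 1 = 2.
  i=3: a_3=3, p_3 = 3*53 + 27 = 186, q_3 = 3*2 + 1 = 7.
  i=4: a_4=26, p_4 = 26*186 + 53 = 4889, q_4 = 26*7 + 2 = 184.
  i=5: a_5=3, p_5 = 3*4889 + 186 = 14853, q_5 = 3*184 + 7 = 559.
  i=6: a_6=1, p_6 = 1*14853 + 4889 = 19742, q_6 = 1*559 + 184 = 743.
  i=7: a_7=1, p_7 = 1*19742 + 14853 = 34595, q_7 = 1*743 + 559 = 1302.
Check: 34595^2 - 706*1302^2 = 1196814025 - 1196814024 = 1, so (x, y) = (34595, 1302) solves the equation, and by the theorem it is the least positive solution.

(x, y) = (34595, 1302)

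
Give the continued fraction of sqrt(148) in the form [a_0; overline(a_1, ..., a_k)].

Write x_i = (sqrt(148) + m_i)/d_i with (m_0, d_0) = (0, 1). a_0 = floor(sqrt(148)) = 12, since 12^2 = 144 <= 148 < 169 = 13^2.
Iterate m_{i+1} = d_i*a_i - m_i, d_{i+1} = (148 - m_{i+1}^2)/d_i, a_{i+1} = floor((a_0 + m_{i+1})/d_{i+1}):
  m_1 = 1*12 - 0 = 12, d_1 = (148 - 12^2)/1 = 4/1 = 4, a_1 = floor((12 + 12)/4) = 6.
  m_2 = 4*6 - 12 = 12, d_2 = (148 - 12^2)/4 = 4/4 = 1, a_2 = floor((12 + 12)/1) = 24.
  m_3 = 1*24 - 12 = 12, d_3 = (148 - 12^2)/1 = 4/1 = 4: (m_3, d_3) = (m_1, d_1) = (12, 4), so from here the quotients repeat a_1, a_2; the period length is 2.
Hence the expansion of sqrt(148) is a_0 = 12 followed by the repeating block 6, 24 (period 2).

[12; overline(6, 24)]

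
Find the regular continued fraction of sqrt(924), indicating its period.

Write x_i = (sqrt(924) + m_i)/d_i with (m_0, d_0) = (0, 1). a_0 = floor(sqrt(924)) = 30, since 30^2 = 900 <= 924 < 961 = 31^2.
Iterate m_{i+1} = d_i*a_i - m_i, d_{i+1} = (924 - m_{i+1}^2)/d_i, a_{i+1} = floor((a_0 + m_{i+1})/d_{i+1}):
  m_1 = 1*30 - 0 = 30, d_1 = (924 - 30^2)/1 = 24/1 = 24, a_1 = floor((30 + 30)/24) = 2.
  m_2 = 24*2 - 30 = 18, d_2 = (924 - 18^2)/24 = 600/24 = 25, a_2 = floor((30 + 18)/25) = 1.
  m_3 = 25*1 - 18 = 7, d_3 = (924 - 7^2)/25 = 875/25 = 35, a_3 = floor((30 + 7)/35) = 1.
  m_4 = 35*1 - 7 = 28, d_4 = (924 - 28^2)/35 = 140/35 = 4, a_4 = floor((30 + 28)/4) = 14.
  m_5 = 4*14 - 28 = 28, d_5 = (924 - 28^2)/4 = 140/4 = 35, a_5 = floor((30 + 28)/35) = 1.
  m_6 = 35*1 - 28 = 7, d_6 = (924 - 7^2)/35 = 875/35 = 25, a_6 = floor((30 + 7)/25) = 1.
  m_7 = 25*1 - 7 = 18, d_7 = (924 - 18^2)/25 = 600/25 = 24, a_7 = floor((30 + 18)/24) = 2.
  m_8 = 24*2 - 18 = 30, d_8 = (924 - 30^2)/24 = 24/24 = 1, a_8 = floor((30 + 30)/1) = 60.
  m_9 = 1*60 - 30 = 30, d_9 = (924 - 30^2)/1 = 24/1 = 24: (m_9, d_9) = (m_1, d_1) = (30, 24), so from here the quotients repeat a_1, ..., a_8; the period length is 8.
Hence the expansion of sqrt(924) is a_0 = 30 followed by the repeating block 2, 1, 1, 14, 1, 1, 2, 60 (period 8).

[30; (2, 1, 1, 14, 1, 1, 2, 60)]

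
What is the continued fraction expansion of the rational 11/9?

Run the Euclidean algorithm on 11 and 9; the successive quotients are the partial quotients a_0, a_1, ... (each step inverts the fractional part left over by the previous one):
  11 = 1*9 + 2, so a_0 = 1.
  9 = 4*2 + 1, so a_1 = 4.
  2 = 2*1 + 0, so a_2 = 2.
The remainder reaches 0 after 3 divisions, so the expansion has 3 partial quotients, read off in order.

[1; 4, 2]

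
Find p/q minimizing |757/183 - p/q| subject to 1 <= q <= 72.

Expand x = 757/183 as a continued fraction with the Euclidean algorithm:
  757 = 4*183 + 25, so a_0 = 4.
  183 = 7*25 + 8, so a_1 = 7.
  25 = 3*8 + 1, so a_2 = 3.
  8 = 8*1 + 0, so a_3 = 8.
so x = [4; 7, 3, 8].
Convergents (p_i = a_i*p_{i-1} + p_{i-2}, q_i = a_i*q_{i-1} + q_{i-2} with p_{-2}=0, p_{-1}=1, q_{-2}=1, q_{-1}=0), until the denominator exceeds 72:
  i=0: a_0=4, p_0 = 4*1 + 0 = 4, q_0 = 4*0 + 1 = 1.
  i=1: a_1=7, p_1 = 7*4 + 1 = 29, q_1 = 7*1 + 0 = 7.
  i=2: a_2=3, p_2 = 3*29 + 4 = 91, q_2 = 3*7 + 1 = 22.
  i=3: a_3=8, p_3 = 8*91 + 29 = 757, q_3 = 8*22 + 7 = 183.
q_3 = 183 > 72, so the last convergent with denominator <= 72 is p_2/q_2 = 91/22.
The closest fraction with denominator <= 72 is either p_2/q_2 or the intermediate fraction (k*p_2 + p_1)/(k*q_2 + q_1) with the largest k >= 1 whose denominator stays <= 72; these approach x as k grows, and every other convergent or intermediate fraction in range is farther away.
Largest k: floor((72 - q_1)/q_2) = floor((72 - 7)/22) = 2.
That gives (2*91 + 29)/(2*22 + 7) = 211/51.
Compare the errors: |x - 91/22| = |757*22 - 91*183|/(183*22) = 1/4026, and |x - 211/51| = |757*51 - 211*183|/(183*51) = 6/9333.
Cross-multiplying, 1*9333 = 9333 < 24156 = 6*4026, so 1/4026 is smaller: the convergent 91/22 is closer to x than 211/51.

91/22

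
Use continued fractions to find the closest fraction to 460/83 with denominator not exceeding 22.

61/11

Expand x = 460/83 as a continued fraction with the Euclidean algorithm:
  460 = 5*83 + 45, so a_0 = 5.
  83 = 1*45 + 38, so a_1 = 1.
  45 = 1*38 + 7, so a_2 = 1.
  38 = 5*7 + 3, so a_3 = 5.
  7 = 2*3 + 1, so a_4 = 2.
  3 = 3*1 + 0, so a_5 = 3.
so x = [5; 1, 1, 5, 2, 3].
Convergents (p_i = a_i*p_{i-1} + p_{i-2}, q_i = a_i*q_{i-1} + q_{i-2} with p_{-2}=0, p_{-1}=1, q_{-2}=1, q_{-1}=0), until the denominator exceeds 22:
  i=0: a_0=5, p_0 = 5*1 + 0 = 5, q_0 = 5*0 + 1 = 1.
  i=1: a_1=1, p_1 = 1*5 + 1 = 6, q_1 = 1*1 + 0 = 1.
  i=2: a_2=1, p_2 = 1*6 + 5 = 11, q_2 = 1*1 + 1 = 2.
  i=3: a_3=5, p_3 = 5*11 + 6 = 61, q_3 = 5*2 + 1 = 11.
  i=4: a_4=2, p_4 = 2*61 + 11 = 133, q_4 = 2*11 + 2 = 24.
q_4 = 24 > 22, so the last convergent with denominator <= 22 is p_3/q_3 = 61/11.
The closest fraction with denominator <= 22 is either p_3/q_3 or the intermediate fraction (k*p_3 + p_2)/(k*q_3 + q_2) with the largest k >= 1 whose denominator stays <= 22; these approach x as k grows, and every other convergent or intermediate fraction in range is farther away.
Largest k: floor((22 - q_2)/q_3) = floor((22 - 2)/11) = 1.
That gives (1*61 + 11)/(1*11 + 2) = 72/13.
Compare the errors: |x - 61/11| = |460*11 - 61*83|/(83*11) = 3/913, and |x - 72/13| = |460*13 - 72*83|/(83*13) = 4/1079.
Cross-multiplying, 3*1079 = 3237 < 3652 = 4*913, so 3/913 is smaller: the convergent 61/11 is closer to x than 72/13.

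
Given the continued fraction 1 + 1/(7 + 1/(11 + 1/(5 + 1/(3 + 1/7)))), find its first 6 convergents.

1/1, 8/7, 89/78, 453/397, 1448/1269, 10589/9280

Using the convergent recurrence p_i = a_i*p_{i-1} + p_{i-2}, q_i = a_i*q_{i-1} + q_{i-2} with p_{-2}=0, p_{-1}=1, q_{-2}=1, q_{-1}=0:
  i=0: a_0=1, p_0 = 1*1 + 0 = 1, q_0 = 1*0 + 1 = 1.
  i=1: a_1=7, p_1 = 7*1 + 1 = 8, q_1 = 7*1 + 0 = 7.
  i=2: a_2=11, p_2 = 11*8 + 1 = 89, q_2 = 11*7 + 1 = 78.
  i=3: a_3=5, p_3 = 5*89 + 8 = 453, q_3 = 5*78 + 7 = 397.
  i=4: a_4=3, p_4 = 3*453 + 89 = 1448, q_4 = 3*397 + 78 = 1269.
  i=5: a_5=7, p_5 = 7*1448 + 453 = 10589, q_5 = 7*1269 + 397 = 9280.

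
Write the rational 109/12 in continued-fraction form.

[9; 12]

Run the Euclidean algorithm on 109 and 12; the successive quotients are the partial quotients a_0, a_1, ... (each step inverts the fractional part left over by the previous one):
  109 = 9*12 + 1, so a_0 = 9.
  12 = 12*1 + 0, so a_1 = 12.
The remainder reaches 0 after 2 divisions, so the expansion has 2 partial quotients, read off in order.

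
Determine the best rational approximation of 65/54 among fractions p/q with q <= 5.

6/5

Expand x = 65/54 as a continued fraction with the Euclidean algorithm:
  65 = 1*54 + 11, so a_0 = 1.
  54 = 4*11 + 10, so a_1 = 4.
  11 = 1*10 + 1, so a_2 = 1.
  10 = 10*1 + 0, so a_3 = 10.
so x = [1; 4, 1, 10].
Convergents (p_i = a_i*p_{i-1} + p_{i-2}, q_i = a_i*q_{i-1} + q_{i-2} with p_{-2}=0, p_{-1}=1, q_{-2}=1, q_{-1}=0), until the denominator exceeds 5:
  i=0: a_0=1, p_0 = 1*1 + 0 = 1, q_0 = 1*0 + 1 = 1.
  i=1: a_1=4, p_1 = 4*1 + 1 = 5, q_1 = 4*1 + 0 = 4.
  i=2: a_2=1, p_2 = 1*5 + 1 = 6, q_2 = 1*4 + 1 = 5.
  i=3: a_3=10, p_3 = 10*6 + 5 = 65, q_3 = 10*5 + 4 = 54.
q_3 = 54 > 5, so the last convergent with denominator <= 5 is p_2/q_2 = 6/5.
The closest fraction with denominator <= 5 is either p_2/q_2 or the intermediate fraction (k*p_2 + p_1)/(k*q_2 + q_1) with the largest k >= 1 whose denominator stays <= 5; these approach x as k grows, and every other convergent or intermediate fraction in range is farther away.
Largest k: floor((5 - q_1)/q_2) = floor((5 - 4)/5) = 0.
Since k = 0, no intermediate fraction beyond p_2/q_2 has denominator <= 5, so the convergent 6/5 is the closest (its error is |65*5 - 6*54|/(54*5) = 1/270).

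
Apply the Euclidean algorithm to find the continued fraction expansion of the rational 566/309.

[1; 1, 4, 1, 16, 3]

Run the Euclidean algorithm on 566 and 309; the successive quotients are the partial quotients a_0, a_1, ... (each step inverts the fractional part left over by the previous one):
  566 = 1*309 + 257, so a_0 = 1.
  309 = 1*257 + 52, so a_1 = 1.
  257 = 4*52 + 49, so a_2 = 4.
  52 = 1*49 + 3, so a_3 = 1.
  49 = 16*3 + 1, so a_4 = 16.
  3 = 3*1 + 0, so a_5 = 3.
The remainder reaches 0 after 6 divisions, so the expansion has 6 partial quotients, read off in order.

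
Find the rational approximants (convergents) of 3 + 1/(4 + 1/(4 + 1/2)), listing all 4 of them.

Using the convergent recurrence p_i = a_i*p_{i-1} + p_{i-2}, q_i = a_i*q_{i-1} + q_{i-2} with p_{-2}=0, p_{-1}=1, q_{-2}=1, q_{-1}=0:
  i=0: a_0=3, p_0 = 3*1 + 0 = 3, q_0 = 3*0 + 1 = 1.
  i=1: a_1=4, p_1 = 4*3 + 1 = 13, q_1 = 4*1 + 0 = 4.
  i=2: a_2=4, p_2 = 4*13 + 3 = 55, q_2 = 4*4 + 1 = 17.
  i=3: a_3=2, p_3 = 2*55 + 13 = 123, q_3 = 2*17 + 4 = 38.

3/1, 13/4, 55/17, 123/38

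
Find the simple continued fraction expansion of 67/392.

[0; 5, 1, 5, 1, 2, 3]

Run the Euclidean algorithm on 67 and 392; the successive quotients are the partial quotients a_0, a_1, ... (each step inverts the fractional part left over by the previous one):
  67 = 0*392 + 67, so a_0 = 0.
  392 = 5*67 + 57, so a_1 = 5.
  67 = 1*57 + 10, so a_2 = 1.
  57 = 5*10 + 7, so a_3 = 5.
  10 = 1*7 + 3, so a_4 = 1.
  7 = 2*3 + 1, so a_5 = 2.
  3 = 3*1 + 0, so a_6 = 3.
The remainder reaches 0 after 7 divisions, so the expansion has 7 partial quotients, read off in order.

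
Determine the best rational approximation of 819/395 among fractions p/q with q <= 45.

85/41

Expand x = 819/395 as a continued fraction with the Euclidean algorithm:
  819 = 2*395 + 29, so a_0 = 2.
  395 = 13*29 + 18, so a_1 = 13.
  29 = 1*18 + 11, so a_2 = 1.
  18 = 1*11 + 7, so a_3 = 1.
  11 = 1*7 + 4, so a_4 = 1.
  7 = 1*4 + 3, so a_5 = 1.
  4 = 1*3 + 1, so a_6 = 1.
  3 = 3*1 + 0, so a_7 = 3.
so x = [2; 13, 1, 1, 1, 1, 1, 3].
Convergents (p_i = a_i*p_{i-1} + p_{i-2}, q_i = a_i*q_{i-1} + q_{i-2} with p_{-2}=0, p_{-1}=1, q_{-2}=1, q_{-1}=0), until the denominator exceeds 45:
  i=0: a_0=2, p_0 = 2*1 + 0 = 2, q_0 = 2*0 + 1 = 1.
  i=1: a_1=13, p_1 = 13*2 + 1 = 27, q_1 = 13*1 + 0 = 13.
  i=2: a_2=1, p_2 = 1*27 + 2 = 29, q_2 = 1*13 + 1 = 14.
  i=3: a_3=1, p_3 = 1*29 + 27 = 56, q_3 = 1*14 + 13 = 27.
  i=4: a_4=1, p_4 = 1*56 + 29 = 85, q_4 = 1*27 + 14 = 41.
  i=5: a_5=1, p_5 = 1*85 + 56 = 141, q_5 = 1*41 + 27 = 68.
q_5 = 68 > 45, so the last convergent with denominator <= 45 is p_4/q_4 = 85/41.
The closest fraction with denominator <= 45 is either p_4/q_4 or the intermediate fraction (k*p_4 + p_3)/(k*q_4 + q_3) with the largest k >= 1 whose denominator stays <= 45; these approach x as k grows, and every other convergent or intermediate fraction in range is farther away.
Largest k: floor((45 - q_3)/q_4) = floor((45 - 27)/41) = 0.
Since k = 0, no intermediate fraction beyond p_4/q_4 has denominator <= 45, so the convergent 85/41 is the closest (its error is |819*41 - 85*395|/(395*41) = 4/16195).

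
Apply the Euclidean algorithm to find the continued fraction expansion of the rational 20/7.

Run the Euclidean algorithm on 20 and 7; the successive quotients are the partial quotients a_0, a_1, ... (each step inverts the fractional part left over by the previous one):
  20 = 2*7 + 6, so a_0 = 2.
  7 = 1*6 + 1, so a_1 = 1.
  6 = 6*1 + 0, so a_2 = 6.
The remainder reaches 0 after 3 divisions, so the expansion has 3 partial quotients, read off in order.

[2; 1, 6]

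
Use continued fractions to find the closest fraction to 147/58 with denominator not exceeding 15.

Expand x = 147/58 as a continued fraction with the Euclidean algorithm:
  147 = 2*58 + 31, so a_0 = 2.
  58 = 1*31 + 27, so a_1 = 1.
  31 = 1*27 + 4, so a_2 = 1.
  27 = 6*4 + 3, so a_3 = 6.
  4 = 1*3 + 1, so a_4 = 1.
  3 = 3*1 + 0, so a_5 = 3.
so x = [2; 1, 1, 6, 1, 3].
Convergents (p_i = a_i*p_{i-1} + p_{i-2}, q_i = a_i*q_{i-1} + q_{i-2} with p_{-2}=0, p_{-1}=1, q_{-2}=1, q_{-1}=0), until the denominator exceeds 15:
  i=0: a_0=2, p_0 = 2*1 + 0 = 2, q_0 = 2*0 + 1 = 1.
  i=1: a_1=1, p_1 = 1*2 + 1 = 3, q_1 = 1*1 + 0 = 1.
  i=2: a_2=1, p_2 = 1*3 + 2 = 5, q_2 = 1*1 + 1 = 2.
  i=3: a_3=6, p_3 = 6*5 + 3 = 33, q_3 = 6*2 + 1 = 13.
  i=4: a_4=1, p_4 = 1*33 + 5 = 38, q_4 = 1*13 + 2 = 15.
  i=5: a_5=3, p_5 = 3*38 + 33 = 147, q_5 = 3*15 + 13 = 58.
q_5 = 58 > 15, so the last convergent with denominator <= 15 is p_4/q_4 = 38/15.
The closest fraction with denominator <= 15 is either p_4/q_4 or the intermediate fraction (k*p_4 + p_3)/(k*q_4 + q_3) with the largest k >= 1 whose denominator stays <= 15; these approach x as k grows, and every other convergent or intermediate fraction in range is farther away.
Largest k: floor((15 - q_3)/q_4) = floor((15 - 13)/15) = 0.
Since k = 0, no intermediate fraction beyond p_4/q_4 has denominator <= 15, so the convergent 38/15 is the closest (its error is |147*15 - 38*58|/(58*15) = 1/870).

38/15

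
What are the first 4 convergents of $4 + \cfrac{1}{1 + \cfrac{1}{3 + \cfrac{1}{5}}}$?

4/1, 5/1, 19/4, 100/21

Using the convergent recurrence p_i = a_i*p_{i-1} + p_{i-2}, q_i = a_i*q_{i-1} + q_{i-2} with p_{-2}=0, p_{-1}=1, q_{-2}=1, q_{-1}=0:
  i=0: a_0=4, p_0 = 4*1 + 0 = 4, q_0 = 4*0 + 1 = 1.
  i=1: a_1=1, p_1 = 1*4 + 1 = 5, q_1 = 1*1 + 0 = 1.
  i=2: a_2=3, p_2 = 3*5 + 4 = 19, q_2 = 3*1 + 1 = 4.
  i=3: a_3=5, p_3 = 5*19 + 5 = 100, q_3 = 5*4 + 1 = 21.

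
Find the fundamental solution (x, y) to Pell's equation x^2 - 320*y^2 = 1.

First expand sqrt(320) as a continued fraction. With x_i = (sqrt(320) + m_i)/d_i and (m_0, d_0) = (0, 1): a_0 = floor(sqrt(320)) = 17, since 17^2 = 289 <= 320 < 324 = 18^2.
Iterate m_{i+1} = d_i*a_i - m_i, d_{i+1} = (320 - m_{i+1}^2)/d_i, a_{i+1} = floor((a_0 + m_{i+1})/d_{i+1}):
  m_1 = 1*17 - 0 = 17, d_1 = (320 - 17^2)/1 = 31/1 = 31, a_1 = floor((17 + 17)/31) = 1.
  m_2 = 31*1 - 17 = 14, d_2 = (320 - 14^2)/31 = 124/31 = 4, a_2 = floor((17 + 14)/4) = 7.
  m_3 = 4*7 - 14 = 14, d_3 = (320 - 14^2)/4 = 124/4 = 31, a_3 = floor((17 + 14)/31) = 1.
  m_4 = 31*1 - 14 = 17, d_4 = (320 - 17^2)/31 = 31/31 = 1, a_4 = floor((17 + 17)/1) = 34.
  m_5 = 1*34 - 17 = 17, d_5 = (320 - 17^2)/1 = 31/1 = 31: (m_5, d_5) = (m_1, d_1) = (17, 31), so from here the quotients repeat a_1, ..., a_4; the period length is 4.
So sqrt(320) = [17; (1, 7, 1, 34)] with period length k = 4.
k is even, so the fundamental solution of x^2 - 320y^2 = 1 is (p_{k-1}, q_{k-1}) = (p_3, q_3); compute convergents through index 3.
Convergents (p_i = a_i*p_{i-1} + p_{i-2}, q_i = a_i*q_{i-1} + q_{i-2} with p_{-2}=0, p_{-1}=1, q_{-2}=1, q_{-1}=0):
  i=0: a_0=17, p_0 = 17*1 + 0 = 17, q_0 = 17*0 + 1 = 1.
  i=1: a_1=1, p_1 = 1*17 + 1 = 18, q_1 = 1*1 + 0 = 1.
  i=2: a_2=7, p_2 = 7*18 + 17 = 143, q_2 = 7*1 + 1 = 8.
  i=3: a_3=1, p_3 = 1*143 + 18 = 161, q_3 = 1*8 + 1 = 9.
Check: 161^2 - 320*9^2 = 25921 - 25920 = 1, so (x, y) = (161, 9) solves the equation, and by the theorem it is the least positive solution.

(x, y) = (161, 9)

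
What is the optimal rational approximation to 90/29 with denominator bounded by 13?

31/10

Expand x = 90/29 as a continued fraction with the Euclidean algorithm:
  90 = 3*29 + 3, so a_0 = 3.
  29 = 9*3 + 2, so a_1 = 9.
  3 = 1*2 + 1, so a_2 = 1.
  2 = 2*1 + 0, so a_3 = 2.
so x = [3; 9, 1, 2].
Convergents (p_i = a_i*p_{i-1} + p_{i-2}, q_i = a_i*q_{i-1} + q_{i-2} with p_{-2}=0, p_{-1}=1, q_{-2}=1, q_{-1}=0), until the denominator exceeds 13:
  i=0: a_0=3, p_0 = 3*1 + 0 = 3, q_0 = 3*0 + 1 = 1.
  i=1: a_1=9, p_1 = 9*3 + 1 = 28, q_1 = 9*1 + 0 = 9.
  i=2: a_2=1, p_2 = 1*28 + 3 = 31, q_2 = 1*9 + 1 = 10.
  i=3: a_3=2, p_3 = 2*31 + 28 = 90, q_3 = 2*10 + 9 = 29.
q_3 = 29 > 13, so the last convergent with denominator <= 13 is p_2/q_2 = 31/10.
The closest fraction with denominator <= 13 is either p_2/q_2 or the intermediate fraction (k*p_2 + p_1)/(k*q_2 + q_1) with the largest k >= 1 whose denominator stays <= 13; these approach x as k grows, and every other convergent or intermediate fraction in range is farther away.
Largest k: floor((13 - q_1)/q_2) = floor((13 - 9)/10) = 0.
Since k = 0, no intermediate fraction beyond p_2/q_2 has denominator <= 13, so the convergent 31/10 is the closest (its error is |90*10 - 31*29|/(29*10) = 1/290).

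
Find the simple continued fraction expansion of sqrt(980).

[31; (3, 3, 1, 1, 2, 1, 1, 3, 3, 62)]

Write x_i = (sqrt(980) + m_i)/d_i with (m_0, d_0) = (0, 1). a_0 = floor(sqrt(980)) = 31, since 31^2 = 961 <= 980 < 1024 = 32^2.
Iterate m_{i+1} = d_i*a_i - m_i, d_{i+1} = (980 - m_{i+1}^2)/d_i, a_{i+1} = floor((a_0 + m_{i+1})/d_{i+1}):
  m_1 = 1*31 - 0 = 31, d_1 = (980 - 31^2)/1 = 19/1 = 19, a_1 = floor((31 + 31)/19) = 3.
  m_2 = 19*3 - 31 = 26, d_2 = (980 - 26^2)/19 = 304/19 = 16, a_2 = floor((31 + 26)/16) = 3.
  m_3 = 16*3 - 26 = 22, d_3 = (980 - 22^2)/16 = 496/16 = 31, a_3 = floor((31 + 22)/31) = 1.
  m_4 = 31*1 - 22 = 9, d_4 = (980 - 9^2)/31 = 899/31 = 29, a_4 = floor((31 + 9)/29) = 1.
  m_5 = 29*1 - 9 = 20, d_5 = (980 - 20^2)/29 = 580/29 = 20, a_5 = floor((31 + 20)/20) = 2.
  m_6 = 20*2 - 20 = 20, d_6 = (980 - 20^2)/20 = 580/20 = 29, a_6 = floor((31 + 20)/29) = 1.
  m_7 = 29*1 - 20 = 9, d_7 = (980 - 9^2)/29 = 899/29 = 31, a_7 = floor((31 + 9)/31) = 1.
  m_8 = 31*1 - 9 = 22, d_8 = (980 - 22^2)/31 = 496/31 = 16, a_8 = floor((31 + 22)/16) = 3.
  m_9 = 16*3 - 22 = 26, d_9 = (980 - 26^2)/16 = 304/16 = 19, a_9 = floor((31 + 26)/19) = 3.
  m_10 = 19*3 - 26 = 31, d_10 = (980 - 31^2)/19 = 19/19 = 1, a_10 = floor((31 + 31)/1) = 62.
  m_11 = 1*62 - 31 = 31, d_11 = (980 - 31^2)/1 = 19/1 = 19: (m_11, d_11) = (m_1, d_1) = (31, 19), so from here the quotients repeat a_1, ..., a_10; the period length is 10.
Hence the expansion of sqrt(980) is a_0 = 31 followed by the repeating block 3, 3, 1, 1, 2, 1, 1, 3, 3, 62 (period 10).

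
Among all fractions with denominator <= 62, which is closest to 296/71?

246/59

Expand x = 296/71 as a continued fraction with the Euclidean algorithm:
  296 = 4*71 + 12, so a_0 = 4.
  71 = 5*12 + 11, so a_1 = 5.
  12 = 1*11 + 1, so a_2 = 1.
  11 = 11*1 + 0, so a_3 = 11.
so x = [4; 5, 1, 11].
Convergents (p_i = a_i*p_{i-1} + p_{i-2}, q_i = a_i*q_{i-1} + q_{i-2} with p_{-2}=0, p_{-1}=1, q_{-2}=1, q_{-1}=0), until the denominator exceeds 62:
  i=0: a_0=4, p_0 = 4*1 + 0 = 4, q_0 = 4*0 + 1 = 1.
  i=1: a_1=5, p_1 = 5*4 + 1 = 21, q_1 = 5*1 + 0 = 5.
  i=2: a_2=1, p_2 = 1*21 + 4 = 25, q_2 = 1*5 + 1 = 6.
  i=3: a_3=11, p_3 = 11*25 + 21 = 296, q_3 = 11*6 + 5 = 71.
q_3 = 71 > 62, so the last convergent with denominator <= 62 is p_2/q_2 = 25/6.
The closest fraction with denominator <= 62 is either p_2/q_2 or the intermediate fraction (k*p_2 + p_1)/(k*q_2 + q_1) with the largest k >= 1 whose denominator stays <= 62; these approach x as k grows, and every other convergent or intermediate fraction in range is farther away.
Largest k: floor((62 - q_1)/q_2) = floor((62 - 5)/6) = 9.
That gives (9*25 + 21)/(9*6 + 5) = 246/59.
Compare the errors: |x - 25/6| = |296*6 - 25*71|/(71*6) = 1/426, and |x - 246/59| = |296*59 - 246*71|/(71*59) = 2/4189.
Cross-multiplying, 2*426 = 852 < 4189 = 1*4189, so 2/4189 is smaller: the intermediate fraction 246/59 is closer to x than 25/6.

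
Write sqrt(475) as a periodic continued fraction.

Write x_i = (sqrt(475) + m_i)/d_i with (m_0, d_0) = (0, 1). a_0 = floor(sqrt(475)) = 21, since 21^2 = 441 <= 475 < 484 = 22^2.
Iterate m_{i+1} = d_i*a_i - m_i, d_{i+1} = (475 - m_{i+1}^2)/d_i, a_{i+1} = floor((a_0 + m_{i+1})/d_{i+1}):
  m_1 = 1*21 - 0 = 21, d_1 = (475 - 21^2)/1 = 34/1 = 34, a_1 = floor((21 + 21)/34) = 1.
  m_2 = 34*1 - 21 = 13, d_2 = (475 - 13^2)/34 = 306/34 = 9, a_2 = floor((21 + 13)/9) = 3.
  m_3 = 9*3 - 13 = 14, d_3 = (475 - 14^2)/9 = 279/9 = 31, a_3 = floor((21 + 14)/31) = 1.
  m_4 = 31*1 - 14 = 17, d_4 = (475 - 17^2)/31 = 186/31 = 6, a_4 = floor((21 + 17)/6) = 6.
  m_5 = 6*6 - 17 = 19, d_5 = (475 - 19^2)/6 = 114/6 = 19, a_5 = floor((21 + 19)/19) = 2.
  m_6 = 19*2 - 19 = 19, d_6 = (475 - 19^2)/19 = 114/19 = 6, a_6 = floor((21 + 19)/6) = 6.
  m_7 = 6*6 - 19 = 17, d_7 = (475 - 17^2)/6 = 186/6 = 31, a_7 = floor((21 + 17)/31) = 1.
  m_8 = 31*1 - 17 = 14, d_8 = (475 - 14^2)/31 = 279/31 = 9, a_8 = floor((21 + 14)/9) = 3.
  m_9 = 9*3 - 14 = 13, d_9 = (475 - 13^2)/9 = 306/9 = 34, a_9 = floor((21 + 13)/34) = 1.
  m_10 = 34*1 - 13 = 21, d_10 = (475 - 21^2)/34 = 34/34 = 1, a_10 = floor((21 + 21)/1) = 42.
  m_11 = 1*42 - 21 = 21, d_11 = (475 - 21^2)/1 = 34/1 = 34: (m_11, d_11) = (m_1, d_1) = (21, 34), so from here the quotients repeat a_1, ..., a_10; the period length is 10.
Hence the expansion of sqrt(475) is a_0 = 21 followed by the repeating block 1, 3, 1, 6, 2, 6, 1, 3, 1, 42 (period 10).

[21; (1, 3, 1, 6, 2, 6, 1, 3, 1, 42)]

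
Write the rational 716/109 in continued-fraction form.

Run the Euclidean algorithm on 716 and 109; the successive quotients are the partial quotients a_0, a_1, ... (each step inverts the fractional part left over by the previous one):
  716 = 6*109 + 62, so a_0 = 6.
  109 = 1*62 + 47, so a_1 = 1.
  62 = 1*47 + 15, so a_2 = 1.
  47 = 3*15 + 2, so a_3 = 3.
  15 = 7*2 + 1, so a_4 = 7.
  2 = 2*1 + 0, so a_5 = 2.
The remainder reaches 0 after 6 divisions, so the expansion has 6 partial quotients, read off in order.

[6; 1, 1, 3, 7, 2]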